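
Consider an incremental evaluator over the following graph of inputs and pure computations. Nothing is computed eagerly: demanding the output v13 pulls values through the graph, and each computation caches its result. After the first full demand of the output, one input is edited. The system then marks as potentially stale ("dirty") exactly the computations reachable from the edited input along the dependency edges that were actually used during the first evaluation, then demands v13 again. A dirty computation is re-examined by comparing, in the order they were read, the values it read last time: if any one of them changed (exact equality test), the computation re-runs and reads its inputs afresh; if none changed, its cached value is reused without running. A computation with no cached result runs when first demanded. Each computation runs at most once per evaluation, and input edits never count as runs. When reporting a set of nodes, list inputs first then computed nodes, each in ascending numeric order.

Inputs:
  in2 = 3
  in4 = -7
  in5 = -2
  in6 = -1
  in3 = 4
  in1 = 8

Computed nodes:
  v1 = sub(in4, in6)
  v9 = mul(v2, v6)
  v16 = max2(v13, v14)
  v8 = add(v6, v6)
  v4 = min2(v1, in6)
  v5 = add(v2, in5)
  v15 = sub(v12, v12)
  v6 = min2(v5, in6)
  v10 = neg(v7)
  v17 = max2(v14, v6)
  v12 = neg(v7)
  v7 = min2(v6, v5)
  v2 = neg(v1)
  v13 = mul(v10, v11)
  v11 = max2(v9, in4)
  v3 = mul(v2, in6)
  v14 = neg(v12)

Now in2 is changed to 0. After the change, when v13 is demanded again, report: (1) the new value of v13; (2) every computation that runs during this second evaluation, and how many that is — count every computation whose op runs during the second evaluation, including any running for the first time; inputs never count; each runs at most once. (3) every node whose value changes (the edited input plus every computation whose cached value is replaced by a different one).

Initial pass — values computed on the first demand:
  v1 = sub(-7, -1) = -6
  v2 = neg(-6) = 6
  v5 = add(6, -2) = 4
  v6 = min2(4, -1) = -1
  v7 = min2(-1, 4) = -1
  v9 = mul(6, -1) = -6
  v10 = neg(-1) = 1
  v11 = max2(-6, -7) = -6
  v13 = mul(1, -6) = -6

Second demand — change propagation:
  no demanded computation ever read in2, so the edit dirties nothing and nothing runs.

The important point: nothing the output needs ever reads in2, so the edit is invisible to it.

v13 now evaluates to -6.
Run set: none (0 run).
Changed values: in2.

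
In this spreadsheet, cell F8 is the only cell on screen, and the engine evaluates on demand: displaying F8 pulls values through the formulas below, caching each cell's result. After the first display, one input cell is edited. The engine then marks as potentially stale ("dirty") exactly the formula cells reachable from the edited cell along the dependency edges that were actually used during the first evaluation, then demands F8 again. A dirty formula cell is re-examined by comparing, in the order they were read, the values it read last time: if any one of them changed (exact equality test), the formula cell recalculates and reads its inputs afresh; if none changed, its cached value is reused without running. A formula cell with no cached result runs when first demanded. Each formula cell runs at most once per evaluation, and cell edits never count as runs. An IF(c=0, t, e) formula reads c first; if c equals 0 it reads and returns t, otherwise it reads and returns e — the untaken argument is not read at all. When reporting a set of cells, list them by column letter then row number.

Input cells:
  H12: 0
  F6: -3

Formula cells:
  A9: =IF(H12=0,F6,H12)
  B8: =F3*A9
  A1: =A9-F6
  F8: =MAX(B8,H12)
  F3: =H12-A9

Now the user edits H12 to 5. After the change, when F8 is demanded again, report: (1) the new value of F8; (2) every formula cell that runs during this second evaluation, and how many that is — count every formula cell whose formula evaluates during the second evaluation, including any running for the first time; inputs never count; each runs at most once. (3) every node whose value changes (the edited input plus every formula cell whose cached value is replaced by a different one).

F8 now evaluates to 5.
Run set: A9, B8, F3, F8 (4 run).
Changed values: A9, B8, F3, F8, H12.

Initial pass — values computed on the first demand:
  A9 = IF(H12=0: H12=0 -> then branch F6) = -3
  F3 = 0 - -3 = 3
  B8 = 3 * -3 = -9
  F8 = MAX(-9, 0) = 0

Second demand — change propagation:
  A9: re-runs because H12 0->5; new result 5.
  F3: re-runs because H12 0->5; A9 -3->5; new result 0.
  B8: re-runs because F3 3->0; A9 -3->5; new result 0.
  F8: re-runs because B8 -9->0; H12 0->5; new result 5.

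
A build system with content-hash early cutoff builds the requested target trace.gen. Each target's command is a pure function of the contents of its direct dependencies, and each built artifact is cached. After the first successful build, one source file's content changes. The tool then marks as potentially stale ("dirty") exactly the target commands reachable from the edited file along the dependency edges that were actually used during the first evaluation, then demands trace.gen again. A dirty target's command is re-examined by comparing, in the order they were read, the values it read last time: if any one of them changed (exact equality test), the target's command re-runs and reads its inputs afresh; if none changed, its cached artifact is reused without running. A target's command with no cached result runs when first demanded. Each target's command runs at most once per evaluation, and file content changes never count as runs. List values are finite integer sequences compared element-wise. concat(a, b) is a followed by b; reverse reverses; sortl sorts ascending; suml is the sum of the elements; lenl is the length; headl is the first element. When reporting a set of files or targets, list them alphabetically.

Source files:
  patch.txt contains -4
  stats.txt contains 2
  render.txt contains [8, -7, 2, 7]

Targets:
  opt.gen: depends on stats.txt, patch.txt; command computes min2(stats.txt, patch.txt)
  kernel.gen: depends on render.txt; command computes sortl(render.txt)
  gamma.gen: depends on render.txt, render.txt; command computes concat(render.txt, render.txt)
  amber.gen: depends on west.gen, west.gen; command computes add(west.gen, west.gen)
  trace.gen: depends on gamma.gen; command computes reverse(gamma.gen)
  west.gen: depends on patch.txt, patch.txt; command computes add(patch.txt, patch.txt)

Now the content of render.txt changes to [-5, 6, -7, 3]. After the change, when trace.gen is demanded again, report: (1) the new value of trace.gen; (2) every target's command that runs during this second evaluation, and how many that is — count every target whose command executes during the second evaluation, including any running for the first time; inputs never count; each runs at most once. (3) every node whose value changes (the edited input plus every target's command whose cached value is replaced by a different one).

First evaluation (everything demanded from the output):
  gamma.gen = concat([8, -7, 2, 7], [8, -7, 2, 7]) = [8, -7, 2, 7, 8, -7, 2, 7]
  trace.gen = reverse([8, -7, 2, 7, 8, -7, 2, 7]) = [7, 2, -7, 8, 7, 2, -7, 8]

Propagation after the edit:
  gamma.gen: runs — render.txt [8, -7, 2, 7]->[-5, 6, -7, 3]; render.txt [8, -7, 2, 7]->[-5, 6, -7, 3]; result [-5, 6, -7, 3, -5, 6, -7, 3].
  trace.gen: runs — gamma.gen [8, -7, 2, 7, 8, -7, 2, 7]->[-5, 6, -7, 3, -5, 6, -7, 3]; result [3, -7, 6, -5, 3, -7, 6, -5].

New value of trace.gen: [3, -7, 6, -5, 3, -7, 6, -5].
Target commands that run: gamma.gen, trace.gen — 2 in total.
Values that change: gamma.gen, render.txt, trace.gen.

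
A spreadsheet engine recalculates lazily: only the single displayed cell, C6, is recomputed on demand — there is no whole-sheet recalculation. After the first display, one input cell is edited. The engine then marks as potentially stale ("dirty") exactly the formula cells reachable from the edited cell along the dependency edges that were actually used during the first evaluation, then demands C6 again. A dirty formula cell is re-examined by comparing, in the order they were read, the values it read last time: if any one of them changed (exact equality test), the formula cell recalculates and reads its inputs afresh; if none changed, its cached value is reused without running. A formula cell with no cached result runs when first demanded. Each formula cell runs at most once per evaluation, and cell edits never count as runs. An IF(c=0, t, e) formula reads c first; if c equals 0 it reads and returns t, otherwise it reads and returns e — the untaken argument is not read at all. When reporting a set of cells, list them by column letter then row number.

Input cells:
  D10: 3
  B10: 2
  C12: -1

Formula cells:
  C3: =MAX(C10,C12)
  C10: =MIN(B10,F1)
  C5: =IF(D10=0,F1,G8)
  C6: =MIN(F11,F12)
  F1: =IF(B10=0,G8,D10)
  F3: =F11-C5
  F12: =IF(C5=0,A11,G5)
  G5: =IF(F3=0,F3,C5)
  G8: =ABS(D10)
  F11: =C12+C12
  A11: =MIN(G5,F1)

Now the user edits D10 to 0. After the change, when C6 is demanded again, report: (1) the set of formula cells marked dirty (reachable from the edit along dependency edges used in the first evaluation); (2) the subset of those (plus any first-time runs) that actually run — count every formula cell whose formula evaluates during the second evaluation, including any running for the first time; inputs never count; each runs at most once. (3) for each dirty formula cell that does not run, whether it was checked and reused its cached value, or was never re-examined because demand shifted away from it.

First evaluation (everything demanded from the output):
  F11 = -1 + -1 = -2
  G8 = ABS(3) = 3
  C5 = IF(D10=0: D10=3 -> else branch G8) = 3
  F3 = -2 - 3 = -5
  G5 = IF(F3=0: F3=-5 -> else branch C5) = 3
  F12 = IF(C5=0: C5=3 -> else branch G5) = 3
  C6 = MIN(-2, 3) = -2

Propagation after the edit:
  G8: marked dirty but never re-examined — demand shifted away from it.
  F1: demanded for the first time — runs, produces 0.
  C5: runs — D10 3->0; result 0.
  F3: runs — C5 3->0; result -2.
  G5: runs — F3 -5->-2; C5 3->0; result 0.
  A11: demanded for the first time — runs, produces 0.
  F12: runs — C5 3->0; G5 3->0; result 0.
  C6: runs — F12 3->0; result -2 (same value as before).

Key observation: a condition flipped, so demand moved to the other branch — G8 is never re-examined.

Marked dirty: C5, C6, F3, F12, G5, G8.
Formula cells that run: A11, C5, C6, F1, F3, F12, G5 — 7 in total.
Never re-examined (demand shifted away): G8.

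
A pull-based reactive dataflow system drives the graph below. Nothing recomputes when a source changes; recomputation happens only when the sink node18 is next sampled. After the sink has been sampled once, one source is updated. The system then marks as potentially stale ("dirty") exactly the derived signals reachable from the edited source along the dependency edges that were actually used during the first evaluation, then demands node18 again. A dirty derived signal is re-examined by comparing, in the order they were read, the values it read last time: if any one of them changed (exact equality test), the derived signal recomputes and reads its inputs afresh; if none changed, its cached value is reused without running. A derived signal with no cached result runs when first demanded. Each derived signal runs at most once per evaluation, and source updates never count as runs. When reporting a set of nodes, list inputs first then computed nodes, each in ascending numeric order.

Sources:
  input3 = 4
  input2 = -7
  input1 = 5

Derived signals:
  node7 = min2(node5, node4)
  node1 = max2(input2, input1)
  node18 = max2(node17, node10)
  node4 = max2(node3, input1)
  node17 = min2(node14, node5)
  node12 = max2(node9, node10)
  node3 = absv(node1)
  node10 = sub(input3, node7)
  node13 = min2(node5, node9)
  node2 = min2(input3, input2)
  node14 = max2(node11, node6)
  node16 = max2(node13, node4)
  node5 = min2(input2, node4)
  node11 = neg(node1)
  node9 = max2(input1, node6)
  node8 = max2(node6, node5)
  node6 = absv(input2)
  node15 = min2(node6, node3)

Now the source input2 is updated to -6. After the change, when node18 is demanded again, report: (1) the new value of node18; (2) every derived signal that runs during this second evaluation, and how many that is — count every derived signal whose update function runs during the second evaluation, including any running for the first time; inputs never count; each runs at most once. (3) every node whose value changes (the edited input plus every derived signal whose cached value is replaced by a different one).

First evaluation (everything demanded from the output):
  node1 = max2(-7, 5) = 5
  node3 = absv(5) = 5
  node4 = max2(5, 5) = 5
  node5 = min2(-7, 5) = -7
  node6 = absv(-7) = 7
  node7 = min2(-7, 5) = -7
  node10 = sub(4, -7) = 11
  node11 = neg(5) = -5
  node14 = max2(-5, 7) = 7
  node17 = min2(7, -7) = -7
  node18 = max2(-7, 11) = 11

Propagation after the edit:
  node1: runs — input2 -7->-6; result 5 (same value as before).
  node3: checked — values it read are unchanged (node1 unchanged); reused cached 5 without running.
  node4: checked — values it read are unchanged (node3 unchanged, input1 unchanged); reused cached 5 without running.
  node5: runs — input2 -7->-6; result -6.
  node6: runs — input2 -7->-6; result 6.
  node7: runs — node5 -7->-6; result -6.
  node10: runs — node7 -7->-6; result 10.
  node11: checked — values it read are unchanged (node1 unchanged); reused cached -5 without running.
  node14: runs — node6 7->6; result 6.
  node17: runs — node14 7->6; node5 -7->-6; result -6.
  node18: runs — node17 -7->-6; node10 11->10; result 10.

Key observation: the cutoff stops propagation at node3 — its inputs' values are unchanged, so it reuses its cache.

New value of node18: 10.
Derived signals that run: node1, node5, node6, node7, node10, node14, node17, node18 — 8 in total.
Values that change: input2, node5, node6, node7, node10, node14, node17, node18.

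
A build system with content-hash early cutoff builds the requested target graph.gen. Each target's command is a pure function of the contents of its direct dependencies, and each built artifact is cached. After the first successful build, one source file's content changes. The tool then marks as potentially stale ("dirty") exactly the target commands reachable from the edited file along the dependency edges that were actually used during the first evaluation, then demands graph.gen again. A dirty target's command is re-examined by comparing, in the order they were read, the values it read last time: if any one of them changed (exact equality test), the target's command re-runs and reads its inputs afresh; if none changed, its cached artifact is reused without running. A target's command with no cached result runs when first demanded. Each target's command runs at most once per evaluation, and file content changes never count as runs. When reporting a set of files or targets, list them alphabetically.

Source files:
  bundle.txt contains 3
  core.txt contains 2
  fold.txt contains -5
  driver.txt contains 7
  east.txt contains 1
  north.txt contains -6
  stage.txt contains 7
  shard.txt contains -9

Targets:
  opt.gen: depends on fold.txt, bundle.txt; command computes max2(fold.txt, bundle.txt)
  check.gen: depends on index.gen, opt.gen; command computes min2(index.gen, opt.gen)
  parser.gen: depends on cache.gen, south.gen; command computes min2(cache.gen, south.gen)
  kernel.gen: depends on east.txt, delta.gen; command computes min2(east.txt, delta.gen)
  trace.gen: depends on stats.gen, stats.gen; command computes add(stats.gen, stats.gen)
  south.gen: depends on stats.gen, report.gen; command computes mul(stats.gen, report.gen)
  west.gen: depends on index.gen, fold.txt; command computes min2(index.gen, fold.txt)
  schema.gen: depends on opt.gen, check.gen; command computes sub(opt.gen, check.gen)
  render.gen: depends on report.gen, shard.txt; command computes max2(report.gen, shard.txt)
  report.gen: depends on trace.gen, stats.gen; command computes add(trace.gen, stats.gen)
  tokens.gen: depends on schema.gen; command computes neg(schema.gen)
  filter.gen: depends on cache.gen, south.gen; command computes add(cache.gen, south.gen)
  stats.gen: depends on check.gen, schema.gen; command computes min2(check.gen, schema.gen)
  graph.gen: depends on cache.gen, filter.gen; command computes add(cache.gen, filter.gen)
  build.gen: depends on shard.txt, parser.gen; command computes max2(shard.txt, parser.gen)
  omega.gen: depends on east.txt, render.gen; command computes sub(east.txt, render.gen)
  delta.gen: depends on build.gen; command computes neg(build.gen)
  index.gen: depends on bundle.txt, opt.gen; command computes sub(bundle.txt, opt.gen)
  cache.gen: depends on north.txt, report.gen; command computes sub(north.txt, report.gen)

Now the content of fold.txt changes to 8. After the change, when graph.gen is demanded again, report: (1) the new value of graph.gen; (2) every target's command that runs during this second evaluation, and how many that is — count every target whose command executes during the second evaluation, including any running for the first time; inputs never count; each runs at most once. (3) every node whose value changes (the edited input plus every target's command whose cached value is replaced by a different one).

First evaluation (everything demanded from the output):
  opt.gen = max2(-5, 3) = 3
  index.gen = sub(3, 3) = 0
  check.gen = min2(0, 3) = 0
  schema.gen = sub(3, 0) = 3
  stats.gen = min2(0, 3) = 0
  trace.gen = add(0, 0) = 0
  report.gen = add(0, 0) = 0
  cache.gen = sub(-6, 0) = -6
  south.gen = mul(0, 0) = 0
  filter.gen = add(-6, 0) = -6
  graph.gen = add(-6, -6) = -12

Propagation after the edit:
  opt.gen: runs — fold.txt -5->8; result 8.
  index.gen: runs — opt.gen 3->8; result -5.
  check.gen: runs — index.gen 0->-5; opt.gen 3->8; result -5.
  schema.gen: runs — opt.gen 3->8; check.gen 0->-5; result 13.
  stats.gen: runs — check.gen 0->-5; schema.gen 3->13; result -5.
  trace.gen: runs — stats.gen 0->-5; stats.gen 0->-5; result -10.
  report.gen: runs — trace.gen 0->-10; stats.gen 0->-5; result -15.
  cache.gen: runs — report.gen 0->-15; result 9.
  south.gen: runs — stats.gen 0->-5; report.gen 0->-15; result 75.
  filter.gen: runs — cache.gen -6->9; south.gen 0->75; result 84.
  graph.gen: runs — cache.gen -6->9; filter.gen -6->84; result 93.

New value of graph.gen: 93.
Target commands that run: cache.gen, check.gen, filter.gen, graph.gen, index.gen, opt.gen, report.gen, schema.gen, south.gen, stats.gen, trace.gen — 11 in total.
Values that change: cache.gen, check.gen, filter.gen, fold.txt, graph.gen, index.gen, opt.gen, report.gen, schema.gen, south.gen, stats.gen, trace.gen.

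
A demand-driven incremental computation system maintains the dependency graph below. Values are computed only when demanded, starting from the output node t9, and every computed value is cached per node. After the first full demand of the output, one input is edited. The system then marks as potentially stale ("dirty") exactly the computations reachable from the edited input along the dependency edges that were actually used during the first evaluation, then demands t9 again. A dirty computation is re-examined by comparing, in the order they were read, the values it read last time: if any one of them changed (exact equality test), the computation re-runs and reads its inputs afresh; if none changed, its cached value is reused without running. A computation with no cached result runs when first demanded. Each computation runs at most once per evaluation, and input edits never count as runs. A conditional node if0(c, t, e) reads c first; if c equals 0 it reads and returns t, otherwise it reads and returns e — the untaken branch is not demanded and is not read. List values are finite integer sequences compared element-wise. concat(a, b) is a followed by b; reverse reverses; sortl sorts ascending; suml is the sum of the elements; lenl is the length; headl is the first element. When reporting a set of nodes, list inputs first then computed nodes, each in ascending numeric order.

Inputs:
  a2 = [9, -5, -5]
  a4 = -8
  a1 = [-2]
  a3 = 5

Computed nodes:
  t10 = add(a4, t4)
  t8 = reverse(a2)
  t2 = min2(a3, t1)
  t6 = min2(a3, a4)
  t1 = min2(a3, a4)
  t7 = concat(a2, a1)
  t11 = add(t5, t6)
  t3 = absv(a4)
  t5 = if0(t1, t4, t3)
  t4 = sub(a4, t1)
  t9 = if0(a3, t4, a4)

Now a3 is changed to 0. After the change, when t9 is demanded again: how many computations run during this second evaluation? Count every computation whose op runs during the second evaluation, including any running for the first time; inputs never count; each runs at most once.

Computations that run: t1, t4, t9 — 3 in total.
Key observation: a condition flipped, so demand reaches new nodes — t1, t4 run for the first time.

First evaluation (everything demanded from the output):
  t9 = if0(a3=5 -> else branch a4) = -8

Propagation after the edit:
  t1: demanded for the first time — runs, produces -8.
  t4: demanded for the first time — runs, produces 0.
  t9: runs — a3 5->0; result 0.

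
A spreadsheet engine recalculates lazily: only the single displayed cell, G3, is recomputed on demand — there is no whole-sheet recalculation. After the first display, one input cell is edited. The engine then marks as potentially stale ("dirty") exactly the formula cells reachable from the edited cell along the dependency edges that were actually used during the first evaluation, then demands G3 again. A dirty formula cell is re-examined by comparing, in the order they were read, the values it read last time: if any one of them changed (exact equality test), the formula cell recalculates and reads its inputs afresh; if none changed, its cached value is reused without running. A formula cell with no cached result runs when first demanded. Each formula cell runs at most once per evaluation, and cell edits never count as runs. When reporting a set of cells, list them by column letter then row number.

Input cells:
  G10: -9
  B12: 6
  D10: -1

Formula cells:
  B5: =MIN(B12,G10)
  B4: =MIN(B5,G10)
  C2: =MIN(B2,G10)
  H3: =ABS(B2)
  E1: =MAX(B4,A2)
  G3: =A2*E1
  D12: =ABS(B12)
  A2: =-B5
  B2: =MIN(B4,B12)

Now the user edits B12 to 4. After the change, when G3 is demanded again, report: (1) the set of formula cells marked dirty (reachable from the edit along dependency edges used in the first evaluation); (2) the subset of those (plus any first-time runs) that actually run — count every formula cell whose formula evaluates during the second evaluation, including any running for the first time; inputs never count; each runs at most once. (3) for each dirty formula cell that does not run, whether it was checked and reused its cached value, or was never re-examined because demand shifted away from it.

Marked dirty: A2, B4, B5, E1, G3.
Formula cells that run: B5 — 1 in total.
Checked but reused from cache: A2, B4, E1, G3.
Key observation: the change is absorbed at B5 — it re-runs but produces the same value, and the output's value is unchanged.

First evaluation (everything demanded from the output):
  B5 = MIN(6, -9) = -9
  A2 = -(-9) = 9
  B4 = MIN(-9, -9) = -9
  E1 = MAX(-9, 9) = 9
  G3 = 9 * 9 = 81

Propagation after the edit:
  B5: runs — B12 6->4; result -9 (same value as before).
  A2: checked — values it read are unchanged (B5 unchanged); reused cached 9 without running.
  B4: checked — values it read are unchanged (B5 unchanged, G10 unchanged); reused cached -9 without running.
  E1: checked — values it read are unchanged (B4 unchanged, A2 unchanged); reused cached 9 without running.
  G3: checked — values it read are unchanged (A2 unchanged, E1 unchanged); reused cached 81 without running.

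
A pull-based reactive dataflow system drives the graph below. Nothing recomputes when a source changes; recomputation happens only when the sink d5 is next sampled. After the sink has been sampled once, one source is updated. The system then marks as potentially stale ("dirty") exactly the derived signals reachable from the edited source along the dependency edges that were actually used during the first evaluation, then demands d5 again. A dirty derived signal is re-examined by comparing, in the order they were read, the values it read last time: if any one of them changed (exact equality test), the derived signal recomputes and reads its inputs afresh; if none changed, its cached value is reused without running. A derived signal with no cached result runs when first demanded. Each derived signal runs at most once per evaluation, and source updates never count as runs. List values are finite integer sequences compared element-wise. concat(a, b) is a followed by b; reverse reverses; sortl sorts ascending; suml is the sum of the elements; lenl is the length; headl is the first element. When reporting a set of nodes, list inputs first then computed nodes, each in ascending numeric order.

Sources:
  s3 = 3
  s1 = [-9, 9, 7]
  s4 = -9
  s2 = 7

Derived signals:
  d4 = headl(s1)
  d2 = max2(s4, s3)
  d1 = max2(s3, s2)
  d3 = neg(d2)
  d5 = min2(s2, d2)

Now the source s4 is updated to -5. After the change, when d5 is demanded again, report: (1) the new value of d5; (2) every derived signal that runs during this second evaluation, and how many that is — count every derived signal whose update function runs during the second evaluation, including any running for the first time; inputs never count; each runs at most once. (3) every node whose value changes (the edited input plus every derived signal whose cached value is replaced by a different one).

New value of d5: 3.
Derived signals that run: d2 — 1 in total.
Values that change: s4.
Key observation: the change is absorbed at d2 — it re-runs but produces the same value, and the output's value is unchanged.

First evaluation (everything demanded from the output):
  d2 = max2(-9, 3) = 3
  d5 = min2(7, 3) = 3

Propagation after the edit:
  d2: runs — s4 -9->-5; result 3 (same value as before).
  d5: checked — values it read are unchanged (s2 unchanged, d2 unchanged); reused cached 3 without running.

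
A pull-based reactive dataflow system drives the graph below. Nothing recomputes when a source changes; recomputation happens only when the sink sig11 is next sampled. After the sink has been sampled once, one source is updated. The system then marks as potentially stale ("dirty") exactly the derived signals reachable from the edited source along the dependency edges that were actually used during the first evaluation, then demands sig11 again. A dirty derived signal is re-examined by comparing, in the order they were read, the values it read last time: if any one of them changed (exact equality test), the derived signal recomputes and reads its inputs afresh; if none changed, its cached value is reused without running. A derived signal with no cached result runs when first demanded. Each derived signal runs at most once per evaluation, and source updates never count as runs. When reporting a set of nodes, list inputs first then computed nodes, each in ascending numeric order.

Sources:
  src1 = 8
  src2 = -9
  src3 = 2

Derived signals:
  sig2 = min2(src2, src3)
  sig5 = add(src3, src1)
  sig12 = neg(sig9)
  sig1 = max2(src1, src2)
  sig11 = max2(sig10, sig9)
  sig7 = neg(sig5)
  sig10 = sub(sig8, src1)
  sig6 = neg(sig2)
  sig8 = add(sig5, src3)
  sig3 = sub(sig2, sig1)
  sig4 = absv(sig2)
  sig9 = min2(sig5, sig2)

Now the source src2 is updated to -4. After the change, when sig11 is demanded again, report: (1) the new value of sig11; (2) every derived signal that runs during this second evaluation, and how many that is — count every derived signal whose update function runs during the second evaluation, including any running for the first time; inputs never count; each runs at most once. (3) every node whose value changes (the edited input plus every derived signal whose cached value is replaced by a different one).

New value of sig11: 4.
Derived signals that run: sig2, sig9, sig11 — 3 in total.
Values that change: src2, sig2, sig9.

First evaluation (everything demanded from the output):
  sig2 = min2(-9, 2) = -9
  sig5 = add(2, 8) = 10
  sig8 = add(10, 2) = 12
  sig9 = min2(10, -9) = -9
  sig10 = sub(12, 8) = 4
  sig11 = max2(4, -9) = 4

Propagation after the edit:
  sig2: runs — src2 -9->-4; result -4.
  sig9: runs — sig2 -9->-4; result -4.
  sig11: runs — sig9 -9->-4; result 4 (same value as before).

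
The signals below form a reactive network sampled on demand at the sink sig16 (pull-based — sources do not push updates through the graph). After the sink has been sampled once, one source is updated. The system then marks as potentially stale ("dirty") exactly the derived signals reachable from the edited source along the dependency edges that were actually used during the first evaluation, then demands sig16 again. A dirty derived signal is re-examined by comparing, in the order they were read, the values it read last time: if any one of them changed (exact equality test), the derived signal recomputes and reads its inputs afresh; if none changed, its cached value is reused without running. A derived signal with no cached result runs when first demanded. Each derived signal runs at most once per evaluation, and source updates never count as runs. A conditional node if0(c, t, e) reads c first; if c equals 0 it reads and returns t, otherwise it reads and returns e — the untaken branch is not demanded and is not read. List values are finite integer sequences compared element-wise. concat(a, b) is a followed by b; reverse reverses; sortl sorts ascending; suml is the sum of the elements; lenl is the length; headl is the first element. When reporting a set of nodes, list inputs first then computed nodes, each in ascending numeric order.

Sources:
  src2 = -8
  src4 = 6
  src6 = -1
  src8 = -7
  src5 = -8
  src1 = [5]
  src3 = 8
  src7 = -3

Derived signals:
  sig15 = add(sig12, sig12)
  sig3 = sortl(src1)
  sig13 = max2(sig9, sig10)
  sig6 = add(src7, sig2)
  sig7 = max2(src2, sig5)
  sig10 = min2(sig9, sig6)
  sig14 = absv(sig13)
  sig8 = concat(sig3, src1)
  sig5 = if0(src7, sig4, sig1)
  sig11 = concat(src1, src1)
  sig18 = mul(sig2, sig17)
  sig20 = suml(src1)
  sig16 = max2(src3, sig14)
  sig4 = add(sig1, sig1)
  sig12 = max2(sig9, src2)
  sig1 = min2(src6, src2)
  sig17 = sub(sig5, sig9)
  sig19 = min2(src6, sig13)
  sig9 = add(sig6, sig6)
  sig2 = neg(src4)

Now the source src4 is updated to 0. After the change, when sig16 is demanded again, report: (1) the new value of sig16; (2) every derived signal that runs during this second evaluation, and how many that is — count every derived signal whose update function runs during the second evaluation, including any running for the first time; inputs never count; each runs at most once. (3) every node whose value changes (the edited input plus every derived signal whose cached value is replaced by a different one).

sig16 now evaluates to 8.
Run set: sig2, sig6, sig9, sig10, sig13, sig14, sig16 (7 run).
Changed values: src4, sig2, sig6, sig9, sig10, sig13, sig14, sig16.

Initial pass — values computed on the first demand:
  sig2 = neg(6) = -6
  sig6 = add(-3, -6) = -9
  sig9 = add(-9, -9) = -18
  sig10 = min2(-18, -9) = -18
  sig13 = max2(-18, -18) = -18
  sig14 = absv(-18) = 18
  sig16 = max2(8, 18) = 18

Second demand — change propagation:
  sig2: re-runs because src4 6->0; new result 0.
  sig6: re-runs because sig2 -6->0; new result -3.
  sig9: re-runs because sig6 -9->-3; sig6 -9->-3; new result -6.
  sig10: re-runs because sig9 -18->-6; sig6 -9->-3; new result -6.
  sig13: re-runs because sig9 -18->-6; sig10 -18->-6; new result -6.
  sig14: re-runs because sig13 -18->-6; new result 6.
  sig16: re-runs because sig14 18->6; new result 8.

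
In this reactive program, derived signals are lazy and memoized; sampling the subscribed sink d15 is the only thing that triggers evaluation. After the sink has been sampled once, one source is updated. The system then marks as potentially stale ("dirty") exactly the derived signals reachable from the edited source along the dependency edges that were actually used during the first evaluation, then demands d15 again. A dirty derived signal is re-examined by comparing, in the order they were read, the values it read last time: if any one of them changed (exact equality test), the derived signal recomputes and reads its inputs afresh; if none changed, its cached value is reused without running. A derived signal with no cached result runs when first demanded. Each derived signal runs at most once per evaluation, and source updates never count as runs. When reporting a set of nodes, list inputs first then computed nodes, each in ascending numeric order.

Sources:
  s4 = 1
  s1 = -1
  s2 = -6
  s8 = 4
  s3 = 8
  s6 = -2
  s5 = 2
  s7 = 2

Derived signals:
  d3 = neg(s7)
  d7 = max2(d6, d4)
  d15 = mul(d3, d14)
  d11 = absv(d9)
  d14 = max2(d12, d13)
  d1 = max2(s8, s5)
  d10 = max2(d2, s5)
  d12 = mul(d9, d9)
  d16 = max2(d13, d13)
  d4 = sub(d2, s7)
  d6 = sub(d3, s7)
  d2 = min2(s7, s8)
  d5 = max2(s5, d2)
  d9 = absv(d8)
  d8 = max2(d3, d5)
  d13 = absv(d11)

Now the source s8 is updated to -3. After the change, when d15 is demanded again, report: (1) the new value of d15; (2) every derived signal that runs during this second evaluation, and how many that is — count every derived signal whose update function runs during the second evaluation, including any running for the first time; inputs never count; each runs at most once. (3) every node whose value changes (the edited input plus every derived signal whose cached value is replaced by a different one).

First demand of the output computes:
  d2 = min2(2, 4) = 2
  d3 = neg(2) = -2
  d5 = max2(2, 2) = 2
  d8 = max2(-2, 2) = 2
  d9 = absv(2) = 2
  d11 = absv(2) = 2
  d12 = mul(2, 2) = 4
  d13 = absv(2) = 2
  d14 = max2(4, 2) = 4
  d15 = mul(-2, 4) = -8

After the edit, cleaning proceeds:
  d2: a read changed (s8 4->-3) — executes, giving -3.
  d5: a read changed (d2 2->-3) — executes, giving 2 — identical to its old value.
  d8: dirty, but its reads are unchanged (d3 unchanged, d5 unchanged); cached 2 stands.
  d9: dirty, but its reads are unchanged (d8 unchanged); cached 2 stands.
  d11: dirty, but its reads are unchanged (d9 unchanged); cached 2 stands.
  d12: dirty, but its reads are unchanged (d9 unchanged, d9 unchanged); cached 4 stands.
  d13: dirty, but its reads are unchanged (d11 unchanged); cached 2 stands.
  d14: dirty, but its reads are unchanged (d12 unchanged, d13 unchanged); cached 4 stands.
  d15: dirty, but its reads are unchanged (d3 unchanged, d14 unchanged); cached -8 stands.

Note the absorption at d5: it re-runs yet its value is the same, leaving the output's value untouched.

Demanding d15 again yields -8.
2 derived signals run: d2, d5.
The nodes whose values change: s8, d2.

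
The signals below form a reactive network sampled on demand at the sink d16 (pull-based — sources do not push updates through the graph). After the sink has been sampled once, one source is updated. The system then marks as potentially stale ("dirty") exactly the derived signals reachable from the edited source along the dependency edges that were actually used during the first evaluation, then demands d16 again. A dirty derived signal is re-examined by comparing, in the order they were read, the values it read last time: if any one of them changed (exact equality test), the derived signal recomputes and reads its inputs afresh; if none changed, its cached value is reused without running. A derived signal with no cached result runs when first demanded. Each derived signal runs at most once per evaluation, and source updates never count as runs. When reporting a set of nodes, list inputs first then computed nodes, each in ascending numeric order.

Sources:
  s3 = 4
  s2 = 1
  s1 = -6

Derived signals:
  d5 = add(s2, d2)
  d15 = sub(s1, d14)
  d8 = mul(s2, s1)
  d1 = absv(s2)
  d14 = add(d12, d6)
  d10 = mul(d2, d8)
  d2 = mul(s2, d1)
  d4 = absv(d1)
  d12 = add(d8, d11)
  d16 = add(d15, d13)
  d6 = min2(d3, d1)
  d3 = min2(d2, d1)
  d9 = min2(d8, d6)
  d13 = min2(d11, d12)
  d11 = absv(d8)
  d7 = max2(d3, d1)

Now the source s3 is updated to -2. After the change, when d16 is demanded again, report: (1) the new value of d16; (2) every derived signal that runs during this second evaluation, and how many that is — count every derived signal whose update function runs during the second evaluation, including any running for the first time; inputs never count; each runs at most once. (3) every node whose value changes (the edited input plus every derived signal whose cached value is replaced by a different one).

d16 now evaluates to -7.
Run set: none (0 run).
Changed values: s3.
The important point: nothing the output needs ever reads s3, so the edit is invisible to it.

Initial pass — values computed on the first demand:
  d1 = absv(1) = 1
  d2 = mul(1, 1) = 1
  d3 = min2(1, 1) = 1
  d6 = min2(1, 1) = 1
  d8 = mul(1, -6) = -6
  d11 = absv(-6) = 6
  d12 = add(-6, 6) = 0
  d13 = min2(6, 0) = 0
  d14 = add(0, 1) = 1
  d15 = sub(-6, 1) = -7
  d16 = add(-7, 0) = -7

Second demand — change propagation:
  no demanded computation ever read s3, so the edit dirties nothing and nothing runs.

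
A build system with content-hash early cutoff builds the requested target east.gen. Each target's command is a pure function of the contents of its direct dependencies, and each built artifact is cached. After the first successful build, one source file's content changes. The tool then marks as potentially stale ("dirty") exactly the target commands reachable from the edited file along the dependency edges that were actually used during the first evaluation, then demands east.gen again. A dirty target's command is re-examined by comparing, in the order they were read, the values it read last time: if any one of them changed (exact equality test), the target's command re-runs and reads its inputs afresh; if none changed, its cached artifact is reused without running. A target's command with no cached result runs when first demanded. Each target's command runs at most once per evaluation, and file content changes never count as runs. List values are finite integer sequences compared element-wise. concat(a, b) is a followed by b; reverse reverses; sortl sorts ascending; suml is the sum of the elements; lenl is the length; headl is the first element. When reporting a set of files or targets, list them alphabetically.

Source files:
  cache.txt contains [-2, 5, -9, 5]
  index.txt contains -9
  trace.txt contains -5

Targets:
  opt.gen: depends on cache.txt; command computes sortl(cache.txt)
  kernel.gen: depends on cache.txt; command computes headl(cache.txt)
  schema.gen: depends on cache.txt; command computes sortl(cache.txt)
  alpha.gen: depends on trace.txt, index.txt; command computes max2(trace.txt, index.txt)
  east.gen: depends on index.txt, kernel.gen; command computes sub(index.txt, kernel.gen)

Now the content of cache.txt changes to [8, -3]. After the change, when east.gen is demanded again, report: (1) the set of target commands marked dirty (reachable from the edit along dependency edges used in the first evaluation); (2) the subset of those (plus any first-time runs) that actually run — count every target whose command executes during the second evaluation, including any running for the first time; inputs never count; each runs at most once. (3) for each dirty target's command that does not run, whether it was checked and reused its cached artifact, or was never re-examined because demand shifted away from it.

First evaluation (everything demanded from the output):
  kernel.gen = headl([-2, 5, -9, 5]) = -2
  east.gen = sub(-9, -2) = -7

Propagation after the edit:
  kernel.gen: runs — cache.txt [-2, 5, -9, 5]->[8, -3]; result 8.
  east.gen: runs — kernel.gen -2->8; result -17.

Marked dirty: east.gen, kernel.gen.
Target commands that run: east.gen, kernel.gen — 2 in total.
Every dirty target's command ran.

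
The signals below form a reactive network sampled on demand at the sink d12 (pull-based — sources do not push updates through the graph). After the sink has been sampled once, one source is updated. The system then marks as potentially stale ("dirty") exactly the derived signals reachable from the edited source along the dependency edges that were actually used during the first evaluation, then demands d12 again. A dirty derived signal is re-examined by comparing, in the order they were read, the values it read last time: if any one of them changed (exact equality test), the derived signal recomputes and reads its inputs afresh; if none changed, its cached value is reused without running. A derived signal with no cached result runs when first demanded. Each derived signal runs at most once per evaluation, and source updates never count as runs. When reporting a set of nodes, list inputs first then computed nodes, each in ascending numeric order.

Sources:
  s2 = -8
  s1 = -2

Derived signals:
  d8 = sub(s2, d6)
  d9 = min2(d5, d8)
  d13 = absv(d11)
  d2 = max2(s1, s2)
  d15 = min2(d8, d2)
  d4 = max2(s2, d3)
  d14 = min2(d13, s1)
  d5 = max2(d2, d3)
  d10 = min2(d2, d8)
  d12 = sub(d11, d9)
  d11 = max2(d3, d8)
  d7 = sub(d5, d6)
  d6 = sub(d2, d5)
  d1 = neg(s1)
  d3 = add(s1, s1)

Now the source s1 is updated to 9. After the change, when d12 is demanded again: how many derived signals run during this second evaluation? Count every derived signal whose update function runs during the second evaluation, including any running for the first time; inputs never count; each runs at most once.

Run set: d2, d3, d5, d6, d8, d9, d11, d12 (8 run).

Initial pass — values computed on the first demand:
  d2 = max2(-2, -8) = -2
  d3 = add(-2, -2) = -4
  d5 = max2(-2, -4) = -2
  d6 = sub(-2, -2) = 0
  d8 = sub(-8, 0) = -8
  d9 = min2(-2, -8) = -8
  d11 = max2(-4, -8) = -4
  d12 = sub(-4, -8) = 4

Second demand — change propagation:
  d2: re-runs because s1 -2->9; new result 9.
  d3: re-runs because s1 -2->9; s1 -2->9; new result 18.
  d5: re-runs because d2 -2->9; d3 -4->18; new result 18.
  d6: re-runs because d2 -2->9; d5 -2->18; new result -9.
  d8: re-runs because d6 0->-9; new result 1.
  d9: re-runs because d5 -2->18; d8 -8->1; new result 1.
  d11: re-runs because d3 -4->18; d8 -8->1; new result 18.
  d12: re-runs because d11 -4->18; d9 -8->1; new result 17.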